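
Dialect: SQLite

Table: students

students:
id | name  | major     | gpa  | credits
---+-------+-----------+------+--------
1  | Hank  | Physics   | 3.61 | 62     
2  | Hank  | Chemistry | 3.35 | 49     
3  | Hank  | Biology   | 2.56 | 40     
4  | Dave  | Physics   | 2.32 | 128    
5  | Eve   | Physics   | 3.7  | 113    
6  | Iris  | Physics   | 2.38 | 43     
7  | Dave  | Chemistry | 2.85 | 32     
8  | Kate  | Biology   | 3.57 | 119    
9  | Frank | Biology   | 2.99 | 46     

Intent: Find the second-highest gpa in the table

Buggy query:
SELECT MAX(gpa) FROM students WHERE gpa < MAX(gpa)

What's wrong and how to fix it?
Bug: The inner MAX is an aggregate inside WHERE, which is not allowed

Fix: Compute the overall MAX in a subquery, then take MAX of rows below it

Corrected query:
SELECT MAX(gpa) FROM students WHERE gpa < (SELECT MAX(gpa) FROM students)

Result:
MAX(gpa)
--------
3.61    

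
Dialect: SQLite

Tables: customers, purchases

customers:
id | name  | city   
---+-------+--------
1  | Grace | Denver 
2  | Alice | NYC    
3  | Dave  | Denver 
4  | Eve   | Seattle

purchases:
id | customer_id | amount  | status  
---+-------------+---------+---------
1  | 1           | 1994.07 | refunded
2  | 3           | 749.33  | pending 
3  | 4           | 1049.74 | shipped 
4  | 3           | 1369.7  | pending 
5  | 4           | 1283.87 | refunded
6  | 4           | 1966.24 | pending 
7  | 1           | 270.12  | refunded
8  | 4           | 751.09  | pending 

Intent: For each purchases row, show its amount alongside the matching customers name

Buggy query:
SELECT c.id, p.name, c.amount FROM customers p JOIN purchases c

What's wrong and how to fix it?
Bug: JOIN with no ON clause produces a cartesian product; every purchases row pairs with every customers row

Fix: Add ON c.customer_id = p.id to the JOIN

Corrected query:
SELECT c.id, p.name, c.amount FROM customers p JOIN purchases c ON c.customer_id = p.id

Result:
id | name  | amount 
---+-------+--------
1  | Grace | 1994.07
2  | Dave  | 749.33 
3  | Eve   | 1049.74
4  | Dave  | 1369.7 
5  | Eve   | 1283.87
6  | Eve   | 1966.24
7  | Grace | 270.12 
8  | Eve   | 751.09 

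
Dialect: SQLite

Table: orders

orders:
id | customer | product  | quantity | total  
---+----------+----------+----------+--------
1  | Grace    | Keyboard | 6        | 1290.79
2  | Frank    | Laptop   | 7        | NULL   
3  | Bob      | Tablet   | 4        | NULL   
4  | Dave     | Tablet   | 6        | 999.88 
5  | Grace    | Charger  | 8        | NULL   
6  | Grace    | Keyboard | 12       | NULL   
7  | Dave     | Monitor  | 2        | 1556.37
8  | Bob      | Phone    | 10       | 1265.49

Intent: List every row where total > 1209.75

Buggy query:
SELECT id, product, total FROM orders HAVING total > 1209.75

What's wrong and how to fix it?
Bug: This is a non-aggregate query (no GROUP BY, no aggregates), so in SQLite the HAVING clause is invalid here; a row-level condition belongs in WHERE

Fix: Use WHERE for row-level filtering

Corrected query:
SELECT id, product, total FROM orders WHERE total > 1209.75

Result:
id | product  | total  
---+----------+--------
1  | Keyboard | 1290.79
7  | Monitor  | 1556.37
8  | Phone    | 1265.49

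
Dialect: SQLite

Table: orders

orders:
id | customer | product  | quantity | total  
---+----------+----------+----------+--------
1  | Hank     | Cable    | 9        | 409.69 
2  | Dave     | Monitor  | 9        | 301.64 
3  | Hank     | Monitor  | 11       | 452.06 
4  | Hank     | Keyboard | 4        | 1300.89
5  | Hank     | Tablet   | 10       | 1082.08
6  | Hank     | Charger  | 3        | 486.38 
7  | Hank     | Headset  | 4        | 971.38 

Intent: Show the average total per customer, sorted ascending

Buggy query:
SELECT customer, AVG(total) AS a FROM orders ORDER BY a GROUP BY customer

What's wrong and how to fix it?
Bug: GROUP BY must precede ORDER BY

Fix: Move ORDER BY to the end, after GROUP BY

Corrected query:
SELECT customer, AVG(total) AS a FROM orders GROUP BY customer ORDER BY a

Result:
customer | a         
---------+-----------
Dave     | 301.64    
Hank     | 783.746667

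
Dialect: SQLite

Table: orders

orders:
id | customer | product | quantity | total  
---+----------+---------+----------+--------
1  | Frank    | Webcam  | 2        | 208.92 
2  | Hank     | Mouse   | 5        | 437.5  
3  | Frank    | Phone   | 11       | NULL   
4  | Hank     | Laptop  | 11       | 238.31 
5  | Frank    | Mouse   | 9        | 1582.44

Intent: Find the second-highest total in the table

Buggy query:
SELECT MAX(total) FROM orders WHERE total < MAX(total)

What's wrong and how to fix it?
Bug: MAX(total) on the right of the comparison is an aggregate-in-WHERE error

Fix: Compute the overall MAX in a subquery, then take MAX of rows below it

Corrected query:
SELECT MAX(total) FROM orders WHERE total < (SELECT MAX(total) FROM orders)

Result:
MAX(total)
----------
437.5     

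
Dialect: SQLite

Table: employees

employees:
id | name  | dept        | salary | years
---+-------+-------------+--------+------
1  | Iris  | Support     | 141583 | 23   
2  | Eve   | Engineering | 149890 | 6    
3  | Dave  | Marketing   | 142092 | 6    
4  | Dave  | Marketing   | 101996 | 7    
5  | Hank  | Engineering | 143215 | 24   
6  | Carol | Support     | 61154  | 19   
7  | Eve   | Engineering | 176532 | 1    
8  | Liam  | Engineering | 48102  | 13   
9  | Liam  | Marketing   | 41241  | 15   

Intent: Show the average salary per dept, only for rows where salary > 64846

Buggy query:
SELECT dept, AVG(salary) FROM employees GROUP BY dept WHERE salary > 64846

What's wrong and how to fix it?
Bug: Row-level WHERE must come before GROUP BY in the clause order

Fix: Move the WHERE clause before GROUP BY

Corrected query:
SELECT dept, AVG(salary) FROM employees WHERE salary > 64846 GROUP BY dept

Result:
dept        | AVG(salary)  
------------+--------------
Engineering | 156545.666667
Marketing   | 122044       
Support     | 141583       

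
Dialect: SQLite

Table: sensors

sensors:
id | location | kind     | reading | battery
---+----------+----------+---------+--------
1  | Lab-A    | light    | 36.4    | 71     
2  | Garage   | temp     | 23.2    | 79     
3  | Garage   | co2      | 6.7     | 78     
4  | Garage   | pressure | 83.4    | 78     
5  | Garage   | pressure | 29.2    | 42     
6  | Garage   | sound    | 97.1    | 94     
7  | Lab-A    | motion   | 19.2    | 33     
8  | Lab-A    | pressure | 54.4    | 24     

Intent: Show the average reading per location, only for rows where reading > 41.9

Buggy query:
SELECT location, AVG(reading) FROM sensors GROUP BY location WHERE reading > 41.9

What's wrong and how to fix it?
Bug: WHERE cannot follow GROUP BY

Fix: Move the WHERE clause before GROUP BY

Corrected query:
SELECT location, AVG(reading) FROM sensors WHERE reading > 41.9 GROUP BY location

Result:
location | AVG(reading)
---------+-------------
Garage   | 90.25       
Lab-A    | 54.4        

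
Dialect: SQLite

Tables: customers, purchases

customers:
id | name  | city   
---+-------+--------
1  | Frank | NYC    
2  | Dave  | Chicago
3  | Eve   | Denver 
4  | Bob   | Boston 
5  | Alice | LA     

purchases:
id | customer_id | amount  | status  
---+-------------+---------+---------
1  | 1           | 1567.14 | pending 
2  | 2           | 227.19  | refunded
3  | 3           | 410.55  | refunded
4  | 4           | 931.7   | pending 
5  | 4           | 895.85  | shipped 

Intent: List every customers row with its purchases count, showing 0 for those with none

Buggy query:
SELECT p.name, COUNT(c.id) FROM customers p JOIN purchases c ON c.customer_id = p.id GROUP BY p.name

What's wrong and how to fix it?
Bug: INNER JOIN drops customers rows that have no matching purchases rows

Fix: Use LEFT JOIN so parents without children still appear (COUNT(c.id) gives 0)

Corrected query:
SELECT p.name, COUNT(c.id) FROM customers p LEFT JOIN purchases c ON c.customer_id = p.id GROUP BY p.name

Result:
name  | COUNT(c.id)
------+------------
Alice | 0          
Bob   | 2          
Dave  | 1          
Eve   | 1          
Frank | 1          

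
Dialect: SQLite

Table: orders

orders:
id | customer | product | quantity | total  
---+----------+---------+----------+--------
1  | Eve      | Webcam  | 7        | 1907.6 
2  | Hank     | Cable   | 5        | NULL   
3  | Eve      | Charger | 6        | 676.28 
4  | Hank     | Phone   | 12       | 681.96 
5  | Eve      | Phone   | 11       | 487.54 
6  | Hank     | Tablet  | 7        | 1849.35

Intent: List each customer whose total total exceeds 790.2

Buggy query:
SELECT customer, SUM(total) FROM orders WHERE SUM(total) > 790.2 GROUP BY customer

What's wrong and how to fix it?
Bug: Aggregate functions cannot appear in a WHERE clause

Fix: Use HAVING (which filters groups after aggregation) instead of WHERE

Corrected query:
SELECT customer, SUM(total) FROM orders GROUP BY customer HAVING SUM(total) > 790.2

Result:
customer | SUM(total)
---------+-----------
Eve      | 3071.42   
Hank     | 2531.31   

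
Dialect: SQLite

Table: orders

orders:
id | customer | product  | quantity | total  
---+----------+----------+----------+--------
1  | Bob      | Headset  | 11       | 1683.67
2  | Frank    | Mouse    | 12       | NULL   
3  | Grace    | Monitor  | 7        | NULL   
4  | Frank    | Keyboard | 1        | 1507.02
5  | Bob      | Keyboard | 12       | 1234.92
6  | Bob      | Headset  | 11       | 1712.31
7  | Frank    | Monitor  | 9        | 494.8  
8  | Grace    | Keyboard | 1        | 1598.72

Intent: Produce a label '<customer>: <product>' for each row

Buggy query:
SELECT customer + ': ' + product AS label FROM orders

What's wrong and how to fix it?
Bug: '+' is numeric addition; on text columns SQLite converts them to 0 instead of concatenating

Fix: Replace + with || to concatenate text

Corrected query:
SELECT customer || ': ' || product AS label FROM orders

Result:
label          
---------------
Bob: Headset   
Frank: Mouse   
Grace: Monitor 
Frank: Keyboard
Bob: Keyboard  
Bob: Headset   
Frank: Monitor 
Grace: Keyboard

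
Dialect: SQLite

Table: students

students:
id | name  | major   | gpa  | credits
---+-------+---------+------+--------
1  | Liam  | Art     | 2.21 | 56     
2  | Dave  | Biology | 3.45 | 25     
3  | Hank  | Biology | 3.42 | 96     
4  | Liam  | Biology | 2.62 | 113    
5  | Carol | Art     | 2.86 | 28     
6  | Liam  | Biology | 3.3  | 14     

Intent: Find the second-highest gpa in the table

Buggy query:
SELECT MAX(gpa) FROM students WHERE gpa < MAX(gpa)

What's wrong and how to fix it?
Bug: The inner MAX is an aggregate inside WHERE, which is not allowed

Fix: Compute the overall MAX in a subquery, then take MAX of rows below it

Corrected query:
SELECT MAX(gpa) FROM students WHERE gpa < (SELECT MAX(gpa) FROM students)

Result:
MAX(gpa)
--------
3.42    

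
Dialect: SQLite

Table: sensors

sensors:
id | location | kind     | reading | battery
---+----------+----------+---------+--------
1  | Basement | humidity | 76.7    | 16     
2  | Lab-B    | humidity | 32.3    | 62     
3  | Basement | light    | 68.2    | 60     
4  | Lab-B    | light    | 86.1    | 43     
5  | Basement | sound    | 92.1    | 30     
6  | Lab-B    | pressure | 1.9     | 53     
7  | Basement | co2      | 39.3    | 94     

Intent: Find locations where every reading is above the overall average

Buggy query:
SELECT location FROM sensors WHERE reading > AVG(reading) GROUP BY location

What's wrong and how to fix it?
Bug: AVG() is an aggregate; it can't sit directly in WHERE

Fix: Use a subquery for AVG and a HAVING MIN(...) filter so the condition holds for every row in the group

Corrected query:
SELECT location FROM sensors GROUP BY location HAVING MIN(reading) > (SELECT AVG(reading) FROM sensors)

Result:
(no rows)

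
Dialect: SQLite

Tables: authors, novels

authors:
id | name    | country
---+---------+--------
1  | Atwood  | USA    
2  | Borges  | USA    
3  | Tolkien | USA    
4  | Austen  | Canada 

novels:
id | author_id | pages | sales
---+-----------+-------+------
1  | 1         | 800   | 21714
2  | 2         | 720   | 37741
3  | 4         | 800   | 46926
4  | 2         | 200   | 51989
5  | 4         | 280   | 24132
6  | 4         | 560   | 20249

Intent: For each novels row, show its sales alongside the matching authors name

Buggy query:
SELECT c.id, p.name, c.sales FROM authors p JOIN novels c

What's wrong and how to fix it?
Bug: JOIN with no ON clause produces a cartesian product; every novels row pairs with every authors row

Fix: Specify the join condition linking the foreign key to the parent id

Corrected query:
SELECT c.id, p.name, c.sales FROM authors p JOIN novels c ON c.author_id = p.id

Result:
id | name   | sales
---+--------+------
1  | Atwood | 21714
2  | Borges | 37741
3  | Austen | 46926
4  | Borges | 51989
5  | Austen | 24132
6  | Austen | 20249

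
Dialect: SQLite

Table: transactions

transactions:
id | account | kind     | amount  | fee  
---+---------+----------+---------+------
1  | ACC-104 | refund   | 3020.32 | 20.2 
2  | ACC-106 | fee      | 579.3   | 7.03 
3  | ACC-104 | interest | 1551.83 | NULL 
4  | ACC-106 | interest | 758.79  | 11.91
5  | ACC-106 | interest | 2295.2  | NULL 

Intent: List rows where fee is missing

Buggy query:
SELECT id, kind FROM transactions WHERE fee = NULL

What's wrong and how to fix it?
Bug: '= NULL' is always unknown in SQL three-valued logic, so no rows match

Fix: Replace '= NULL' with 'IS NULL'

Corrected query:
SELECT id, kind FROM transactions WHERE fee IS NULL

Result:
id | kind    
---+---------
3  | interest
5  | interest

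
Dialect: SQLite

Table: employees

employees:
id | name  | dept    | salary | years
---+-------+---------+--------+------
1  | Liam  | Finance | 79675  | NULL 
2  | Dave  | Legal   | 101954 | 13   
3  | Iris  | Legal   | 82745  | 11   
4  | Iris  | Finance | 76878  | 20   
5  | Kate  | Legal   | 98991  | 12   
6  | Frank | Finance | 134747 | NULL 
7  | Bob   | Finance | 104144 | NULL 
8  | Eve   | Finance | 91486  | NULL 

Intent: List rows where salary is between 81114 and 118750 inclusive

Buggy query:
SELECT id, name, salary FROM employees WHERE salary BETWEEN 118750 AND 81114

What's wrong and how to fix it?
Bug: BETWEEN expects the lower bound first; with 118750 AND 81114 the range is empty

Fix: Write BETWEEN 81114 AND 118750

Corrected query:
SELECT id, name, salary FROM employees WHERE salary BETWEEN 81114 AND 118750

Result:
id | name | salary
---+------+-------
2  | Dave | 101954
3  | Iris | 82745 
5  | Kate | 98991 
7  | Bob  | 104144
8  | Eve  | 91486 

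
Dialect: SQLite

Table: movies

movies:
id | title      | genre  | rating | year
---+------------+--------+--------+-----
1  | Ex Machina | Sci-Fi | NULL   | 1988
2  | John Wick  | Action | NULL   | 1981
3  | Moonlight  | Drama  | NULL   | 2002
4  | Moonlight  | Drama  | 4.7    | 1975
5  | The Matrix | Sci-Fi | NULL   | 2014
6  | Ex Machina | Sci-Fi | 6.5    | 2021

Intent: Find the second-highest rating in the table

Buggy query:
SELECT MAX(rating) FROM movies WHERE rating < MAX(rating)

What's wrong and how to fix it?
Bug: The inner MAX is an aggregate inside WHERE, which is not allowed

Fix: Compute the overall MAX in a subquery, then take MAX of rows below it

Corrected query:
SELECT MAX(rating) FROM movies WHERE rating < (SELECT MAX(rating) FROM movies)

Result:
MAX(rating)
-----------
4.7        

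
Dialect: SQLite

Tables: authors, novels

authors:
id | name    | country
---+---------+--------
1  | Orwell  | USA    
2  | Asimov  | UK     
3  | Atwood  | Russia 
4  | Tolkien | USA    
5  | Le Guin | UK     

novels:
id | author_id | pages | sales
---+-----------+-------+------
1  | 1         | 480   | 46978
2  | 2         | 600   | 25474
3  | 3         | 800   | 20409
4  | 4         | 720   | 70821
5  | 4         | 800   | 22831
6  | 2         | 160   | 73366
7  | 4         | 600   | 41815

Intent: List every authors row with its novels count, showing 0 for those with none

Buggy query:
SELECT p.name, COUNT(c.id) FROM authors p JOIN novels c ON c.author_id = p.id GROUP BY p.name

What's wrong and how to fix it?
Bug: An inner join excludes parents with zero children

Fix: Switch to LEFT JOIN to retain unmatched parent rows

Corrected query:
SELECT p.name, COUNT(c.id) FROM authors p LEFT JOIN novels c ON c.author_id = p.id GROUP BY p.name

Result:
name    | COUNT(c.id)
--------+------------
Asimov  | 2          
Atwood  | 1          
Le Guin | 0          
Orwell  | 1          
Tolkien | 3          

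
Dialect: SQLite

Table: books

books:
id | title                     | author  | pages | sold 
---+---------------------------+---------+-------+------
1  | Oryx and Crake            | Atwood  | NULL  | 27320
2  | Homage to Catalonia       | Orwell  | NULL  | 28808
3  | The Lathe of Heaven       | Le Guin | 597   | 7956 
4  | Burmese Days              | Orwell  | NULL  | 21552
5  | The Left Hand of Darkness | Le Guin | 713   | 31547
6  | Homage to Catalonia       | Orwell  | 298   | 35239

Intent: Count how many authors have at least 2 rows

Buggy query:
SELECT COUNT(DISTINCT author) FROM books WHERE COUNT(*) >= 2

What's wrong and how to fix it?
Bug: COUNT(*) cannot appear in WHERE; the per-group count doesn't exist yet

Fix: Group first with HAVING COUNT(*) >= 2, then COUNT the resulting groups

Corrected query:
SELECT COUNT(*) FROM (SELECT author FROM books GROUP BY author HAVING COUNT(*) >= 2)

Result:
COUNT(*)
--------
2       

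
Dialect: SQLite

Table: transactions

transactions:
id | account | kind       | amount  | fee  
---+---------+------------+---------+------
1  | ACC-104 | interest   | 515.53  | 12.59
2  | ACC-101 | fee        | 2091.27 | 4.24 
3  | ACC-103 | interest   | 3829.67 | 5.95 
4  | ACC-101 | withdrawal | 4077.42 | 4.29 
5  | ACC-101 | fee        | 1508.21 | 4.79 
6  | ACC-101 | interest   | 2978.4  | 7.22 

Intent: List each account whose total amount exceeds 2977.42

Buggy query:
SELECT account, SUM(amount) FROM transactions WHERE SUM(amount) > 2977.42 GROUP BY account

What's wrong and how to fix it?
Bug: Aggregate functions cannot appear in a WHERE clause

Fix: Move the aggregate condition to a HAVING clause

Corrected query:
SELECT account, SUM(amount) FROM transactions GROUP BY account HAVING SUM(amount) > 2977.42

Result:
account | SUM(amount)
--------+------------
ACC-101 | 10655.3    
ACC-103 | 3829.67    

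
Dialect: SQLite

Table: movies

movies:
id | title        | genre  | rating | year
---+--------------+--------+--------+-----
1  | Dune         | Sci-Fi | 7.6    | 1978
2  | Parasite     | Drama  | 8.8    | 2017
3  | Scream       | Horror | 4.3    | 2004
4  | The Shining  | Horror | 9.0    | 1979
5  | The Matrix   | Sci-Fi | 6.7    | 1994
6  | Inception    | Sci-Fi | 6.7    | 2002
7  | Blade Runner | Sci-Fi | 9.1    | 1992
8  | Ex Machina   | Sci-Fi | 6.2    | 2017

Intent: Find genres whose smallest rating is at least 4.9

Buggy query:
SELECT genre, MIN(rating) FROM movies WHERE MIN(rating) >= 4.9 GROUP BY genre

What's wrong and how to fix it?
Bug: Aggregates like MIN are computed per group after WHERE runs

Fix: Replace WHERE with HAVING after the GROUP BY

Corrected query:
SELECT genre, MIN(rating) FROM movies GROUP BY genre HAVING MIN(rating) >= 4.9

Result:
genre  | MIN(rating)
-------+------------
Drama  | 8.8        
Sci-Fi | 6.2        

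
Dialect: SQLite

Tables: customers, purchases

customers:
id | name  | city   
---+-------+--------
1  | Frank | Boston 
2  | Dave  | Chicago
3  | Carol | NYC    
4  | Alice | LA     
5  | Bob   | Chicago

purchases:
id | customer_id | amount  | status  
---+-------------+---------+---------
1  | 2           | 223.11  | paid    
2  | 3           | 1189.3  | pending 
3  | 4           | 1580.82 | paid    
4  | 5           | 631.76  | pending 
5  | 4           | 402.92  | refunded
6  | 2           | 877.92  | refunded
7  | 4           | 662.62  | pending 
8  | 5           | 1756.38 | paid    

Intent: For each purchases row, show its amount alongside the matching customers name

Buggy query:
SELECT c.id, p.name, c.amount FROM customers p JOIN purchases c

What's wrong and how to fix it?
Bug: Missing join condition: each purchases row is matched to all customers rows instead of just its own

Fix: Specify the join condition linking the foreign key to the parent id

Corrected query:
SELECT c.id, p.name, c.amount FROM customers p JOIN purchases c ON c.customer_id = p.id

Result:
id | name  | amount 
---+-------+--------
1  | Dave  | 223.11 
2  | Carol | 1189.3 
3  | Alice | 1580.82
4  | Bob   | 631.76 
5  | Alice | 402.92 
6  | Dave  | 877.92 
7  | Alice | 662.62 
8  | Bob   | 1756.38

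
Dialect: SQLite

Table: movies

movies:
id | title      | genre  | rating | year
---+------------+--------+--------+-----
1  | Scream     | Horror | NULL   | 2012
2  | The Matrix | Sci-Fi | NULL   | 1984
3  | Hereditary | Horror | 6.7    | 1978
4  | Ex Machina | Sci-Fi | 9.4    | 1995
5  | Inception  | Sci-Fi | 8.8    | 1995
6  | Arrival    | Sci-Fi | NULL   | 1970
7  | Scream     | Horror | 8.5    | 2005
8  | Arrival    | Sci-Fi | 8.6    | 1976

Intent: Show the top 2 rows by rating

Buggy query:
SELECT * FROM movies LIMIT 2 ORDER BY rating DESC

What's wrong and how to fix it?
Bug: LIMIT must come after ORDER BY

Fix: Swap the clauses: ORDER BY first, then LIMIT

Corrected query:
SELECT * FROM movies ORDER BY rating DESC LIMIT 2

Result:
id | title      | genre  | rating | year
---+------------+--------+--------+-----
4  | Ex Machina | Sci-Fi | 9.4    | 1995
5  | Inception  | Sci-Fi | 8.8    | 1995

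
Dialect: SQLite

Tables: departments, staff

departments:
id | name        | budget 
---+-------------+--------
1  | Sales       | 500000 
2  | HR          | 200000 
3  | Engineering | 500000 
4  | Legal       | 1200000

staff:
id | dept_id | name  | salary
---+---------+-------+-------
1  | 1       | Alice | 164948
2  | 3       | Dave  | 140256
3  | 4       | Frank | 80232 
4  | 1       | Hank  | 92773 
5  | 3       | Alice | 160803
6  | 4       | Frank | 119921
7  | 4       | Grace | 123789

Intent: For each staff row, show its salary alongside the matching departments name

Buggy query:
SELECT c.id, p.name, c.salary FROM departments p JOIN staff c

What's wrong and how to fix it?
Bug: JOIN with no ON clause produces a cartesian product; every staff row pairs with every departments row

Fix: Add ON c.dept_id = p.id to the JOIN

Corrected query:
SELECT c.id, p.name, c.salary FROM departments p JOIN staff c ON c.dept_id = p.id

Result:
id | name        | salary
---+-------------+-------
1  | Sales       | 164948
2  | Engineering | 140256
3  | Legal       | 80232 
4  | Sales       | 92773 
5  | Engineering | 160803
6  | Legal       | 119921
7  | Legal       | 123789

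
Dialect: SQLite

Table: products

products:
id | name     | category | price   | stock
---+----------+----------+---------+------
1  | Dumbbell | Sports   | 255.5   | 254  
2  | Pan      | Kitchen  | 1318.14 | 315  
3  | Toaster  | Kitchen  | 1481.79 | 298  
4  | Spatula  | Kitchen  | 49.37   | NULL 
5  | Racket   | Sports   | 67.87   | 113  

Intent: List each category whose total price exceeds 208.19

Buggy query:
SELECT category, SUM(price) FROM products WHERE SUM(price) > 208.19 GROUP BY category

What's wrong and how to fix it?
Bug: Aggregate functions cannot appear in a WHERE clause

Fix: Move the aggregate condition to a HAVING clause

Corrected query:
SELECT category, SUM(price) FROM products GROUP BY category HAVING SUM(price) > 208.19

Result:
category | SUM(price)
---------+-----------
Kitchen  | 2849.3    
Sports   | 323.37    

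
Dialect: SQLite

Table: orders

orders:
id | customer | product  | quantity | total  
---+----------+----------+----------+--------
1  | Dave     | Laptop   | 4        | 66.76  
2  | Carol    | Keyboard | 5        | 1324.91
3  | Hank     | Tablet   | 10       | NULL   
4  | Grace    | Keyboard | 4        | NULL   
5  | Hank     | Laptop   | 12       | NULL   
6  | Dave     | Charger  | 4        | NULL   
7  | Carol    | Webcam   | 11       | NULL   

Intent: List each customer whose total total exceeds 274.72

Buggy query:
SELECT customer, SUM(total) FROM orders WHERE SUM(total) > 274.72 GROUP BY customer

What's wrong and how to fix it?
Bug: Aggregate functions cannot appear in a WHERE clause

Fix: Use HAVING (which filters groups after aggregation) instead of WHERE

Corrected query:
SELECT customer, SUM(total) FROM orders GROUP BY customer HAVING SUM(total) > 274.72

Result:
customer | SUM(total)
---------+-----------
Carol    | 1324.91   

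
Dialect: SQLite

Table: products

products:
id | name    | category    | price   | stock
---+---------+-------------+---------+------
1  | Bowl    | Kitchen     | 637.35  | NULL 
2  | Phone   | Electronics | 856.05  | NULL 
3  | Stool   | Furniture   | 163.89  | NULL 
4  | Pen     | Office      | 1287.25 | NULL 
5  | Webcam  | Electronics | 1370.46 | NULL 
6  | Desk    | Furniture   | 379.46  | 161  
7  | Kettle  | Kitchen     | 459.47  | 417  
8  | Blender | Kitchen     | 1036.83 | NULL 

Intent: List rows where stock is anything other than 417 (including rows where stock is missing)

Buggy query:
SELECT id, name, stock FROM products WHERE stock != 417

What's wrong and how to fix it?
Bug: Inequality against NULL is unknown, not true; rows with NULL are dropped

Fix: Handle NULL separately with IS NULL alongside the inequality

Corrected query:
SELECT id, name, stock FROM products WHERE stock != 417 OR stock IS NULL

Result:
id | name    | stock
---+---------+------
1  | Bowl    | NULL 
2  | Phone   | NULL 
3  | Stool   | NULL 
4  | Pen     | NULL 
5  | Webcam  | NULL 
6  | Desk    | 161  
8  | Blender | NULL 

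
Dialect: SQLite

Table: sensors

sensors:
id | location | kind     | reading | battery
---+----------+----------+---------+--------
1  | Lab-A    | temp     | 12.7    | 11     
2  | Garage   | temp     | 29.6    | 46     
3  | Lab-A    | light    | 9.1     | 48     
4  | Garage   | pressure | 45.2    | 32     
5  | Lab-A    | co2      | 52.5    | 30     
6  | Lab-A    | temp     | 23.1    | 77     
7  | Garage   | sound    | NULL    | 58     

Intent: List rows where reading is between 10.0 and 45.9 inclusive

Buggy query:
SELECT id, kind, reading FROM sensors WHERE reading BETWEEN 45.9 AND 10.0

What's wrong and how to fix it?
Bug: BETWEEN expects the lower bound first; with 45.9 AND 10.0 the range is empty

Fix: Swap the bounds so the smaller value comes first

Corrected query:
SELECT id, kind, reading FROM sensors WHERE reading BETWEEN 10.0 AND 45.9

Result:
id | kind     | reading
---+----------+--------
1  | temp     | 12.7   
2  | temp     | 29.6   
4  | pressure | 45.2   
6  | temp     | 23.1   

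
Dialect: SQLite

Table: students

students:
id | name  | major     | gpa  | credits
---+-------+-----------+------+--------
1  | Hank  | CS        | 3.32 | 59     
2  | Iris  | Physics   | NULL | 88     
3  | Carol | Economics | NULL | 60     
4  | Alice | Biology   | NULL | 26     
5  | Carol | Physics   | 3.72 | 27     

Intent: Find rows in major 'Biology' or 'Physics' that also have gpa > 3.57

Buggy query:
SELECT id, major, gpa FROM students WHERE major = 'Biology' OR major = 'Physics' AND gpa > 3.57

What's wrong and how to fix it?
Bug: Without parentheses, AND is evaluated before OR, so the gpa filter only applies to the 'Physics' branch

Fix: Group the OR with parentheses (or use IN), then AND the threshold

Corrected query:
SELECT id, major, gpa FROM students WHERE (major = 'Biology' OR major = 'Physics') AND gpa > 3.57

Result:
id | major   | gpa 
---+---------+-----
5  | Physics | 3.72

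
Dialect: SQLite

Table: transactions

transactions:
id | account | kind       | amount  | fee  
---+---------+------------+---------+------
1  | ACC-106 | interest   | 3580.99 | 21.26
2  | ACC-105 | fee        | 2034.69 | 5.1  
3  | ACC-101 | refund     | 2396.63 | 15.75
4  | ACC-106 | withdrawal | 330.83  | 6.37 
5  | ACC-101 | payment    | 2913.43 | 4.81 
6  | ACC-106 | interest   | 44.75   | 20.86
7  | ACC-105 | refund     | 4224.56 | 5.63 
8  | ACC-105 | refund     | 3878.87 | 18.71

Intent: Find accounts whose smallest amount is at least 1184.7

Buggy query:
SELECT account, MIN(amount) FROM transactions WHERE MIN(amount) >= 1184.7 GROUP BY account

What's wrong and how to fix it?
Bug: MIN() in WHERE is a misuse of aggregate

Fix: Use HAVING for the per-group MIN condition

Corrected query:
SELECT account, MIN(amount) FROM transactions GROUP BY account HAVING MIN(amount) >= 1184.7

Result:
account | MIN(amount)
--------+------------
ACC-101 | 2396.63    
ACC-105 | 2034.69    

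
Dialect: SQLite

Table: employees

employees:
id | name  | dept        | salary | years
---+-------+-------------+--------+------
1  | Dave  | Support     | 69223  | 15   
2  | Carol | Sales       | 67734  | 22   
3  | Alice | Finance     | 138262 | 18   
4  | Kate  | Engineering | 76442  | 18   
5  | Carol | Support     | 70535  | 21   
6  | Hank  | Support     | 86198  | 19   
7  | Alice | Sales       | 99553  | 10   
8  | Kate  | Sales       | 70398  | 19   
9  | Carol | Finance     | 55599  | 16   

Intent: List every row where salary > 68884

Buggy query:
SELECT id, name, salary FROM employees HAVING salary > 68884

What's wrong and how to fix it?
Bug: This is a non-aggregate query (no GROUP BY, no aggregates), so in SQLite the HAVING clause is invalid here; a row-level condition belongs in WHERE

Fix: Replace HAVING with WHERE since the condition applies to individual rows

Corrected query:
SELECT id, name, salary FROM employees WHERE salary > 68884

Result:
id | name  | salary
---+-------+-------
1  | Dave  | 69223 
3  | Alice | 138262
4  | Kate  | 76442 
5  | Carol | 70535 
6  | Hank  | 86198 
7  | Alice | 99553 
8  | Kate  | 70398 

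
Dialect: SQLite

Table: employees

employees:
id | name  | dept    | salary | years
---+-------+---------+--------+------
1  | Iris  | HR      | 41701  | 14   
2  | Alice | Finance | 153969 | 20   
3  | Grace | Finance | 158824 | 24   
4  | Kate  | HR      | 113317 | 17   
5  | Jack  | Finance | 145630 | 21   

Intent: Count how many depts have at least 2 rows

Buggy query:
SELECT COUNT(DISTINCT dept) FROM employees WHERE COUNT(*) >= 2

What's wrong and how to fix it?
Bug: COUNT(*) cannot appear in WHERE; the per-group count doesn't exist yet

Fix: Group first with HAVING COUNT(*) >= 2, then COUNT the resulting groups

Corrected query:
SELECT COUNT(*) FROM (SELECT dept FROM employees GROUP BY dept HAVING COUNT(*) >= 2)

Result:
COUNT(*)
--------
2       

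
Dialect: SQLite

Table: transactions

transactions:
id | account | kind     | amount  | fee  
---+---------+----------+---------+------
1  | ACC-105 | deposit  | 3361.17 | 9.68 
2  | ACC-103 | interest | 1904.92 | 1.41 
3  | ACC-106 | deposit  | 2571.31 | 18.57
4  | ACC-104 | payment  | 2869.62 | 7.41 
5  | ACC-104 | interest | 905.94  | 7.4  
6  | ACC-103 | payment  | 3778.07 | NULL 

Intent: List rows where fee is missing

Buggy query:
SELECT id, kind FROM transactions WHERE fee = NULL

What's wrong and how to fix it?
Bug: Comparing to NULL with '=' never matches; NULL = NULL is unknown, not true

Fix: Replace '= NULL' with 'IS NULL'

Corrected query:
SELECT id, kind FROM transactions WHERE fee IS NULL

Result:
id | kind   
---+--------
6  | payment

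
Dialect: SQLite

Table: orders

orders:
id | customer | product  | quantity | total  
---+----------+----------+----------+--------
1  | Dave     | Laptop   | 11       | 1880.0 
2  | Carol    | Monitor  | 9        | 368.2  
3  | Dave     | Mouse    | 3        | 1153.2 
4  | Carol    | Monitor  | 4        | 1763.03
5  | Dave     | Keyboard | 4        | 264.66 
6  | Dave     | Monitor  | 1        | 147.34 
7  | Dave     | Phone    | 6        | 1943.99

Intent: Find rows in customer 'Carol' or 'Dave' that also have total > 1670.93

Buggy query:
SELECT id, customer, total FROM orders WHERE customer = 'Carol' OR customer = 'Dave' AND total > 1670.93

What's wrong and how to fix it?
Bug: Without parentheses, AND is evaluated before OR, so the total filter only applies to the 'Dave' branch

Fix: Add parentheses around the OR so the AND applies to both alternatives

Corrected query:
SELECT id, customer, total FROM orders WHERE (customer = 'Carol' OR customer = 'Dave') AND total > 1670.93

Result:
id | customer | total  
---+----------+--------
1  | Dave     | 1880   
4  | Carol    | 1763.03
7  | Dave     | 1943.99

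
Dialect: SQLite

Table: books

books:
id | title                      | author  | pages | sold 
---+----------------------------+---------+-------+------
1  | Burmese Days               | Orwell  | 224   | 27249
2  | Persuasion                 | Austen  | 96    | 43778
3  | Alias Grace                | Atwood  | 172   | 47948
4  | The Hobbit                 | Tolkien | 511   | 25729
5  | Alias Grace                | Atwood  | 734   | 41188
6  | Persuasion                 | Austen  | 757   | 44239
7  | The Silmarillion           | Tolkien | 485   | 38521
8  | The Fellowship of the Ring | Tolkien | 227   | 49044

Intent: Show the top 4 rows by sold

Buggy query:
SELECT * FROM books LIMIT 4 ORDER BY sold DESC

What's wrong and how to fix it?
Bug: ORDER BY cannot follow LIMIT; LIMIT is the final clause

Fix: Swap the clauses: ORDER BY first, then LIMIT

Corrected query:
SELECT * FROM books ORDER BY sold DESC LIMIT 4

Result:
id | title                      | author  | pages | sold 
---+----------------------------+---------+-------+------
8  | The Fellowship of the Ring | Tolkien | 227   | 49044
3  | Alias Grace                | Atwood  | 172   | 47948
6  | Persuasion                 | Austen  | 757   | 44239
2  | Persuasion                 | Austen  | 96    | 43778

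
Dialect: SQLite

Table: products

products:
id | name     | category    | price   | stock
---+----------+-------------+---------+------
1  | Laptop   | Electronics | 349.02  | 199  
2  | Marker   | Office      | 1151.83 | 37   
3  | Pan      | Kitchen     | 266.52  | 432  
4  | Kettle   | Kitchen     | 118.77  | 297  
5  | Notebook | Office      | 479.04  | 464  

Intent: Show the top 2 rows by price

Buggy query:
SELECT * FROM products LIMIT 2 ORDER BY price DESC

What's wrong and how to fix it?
Bug: ORDER BY cannot follow LIMIT; LIMIT is the final clause

Fix: Sort with ORDER BY, then apply LIMIT

Corrected query:
SELECT * FROM products ORDER BY price DESC LIMIT 2

Result:
id | name     | category | price   | stock
---+----------+----------+---------+------
2  | Marker   | Office   | 1151.83 | 37   
5  | Notebook | Office   | 479.04  | 464  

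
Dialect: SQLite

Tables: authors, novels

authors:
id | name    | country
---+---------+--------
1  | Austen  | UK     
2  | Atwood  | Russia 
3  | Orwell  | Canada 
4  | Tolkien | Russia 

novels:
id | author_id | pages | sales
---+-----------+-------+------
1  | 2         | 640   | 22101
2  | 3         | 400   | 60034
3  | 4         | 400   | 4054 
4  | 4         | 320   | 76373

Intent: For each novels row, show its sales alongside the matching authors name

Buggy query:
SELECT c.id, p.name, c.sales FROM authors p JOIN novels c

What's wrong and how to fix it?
Bug: JOIN with no ON clause produces a cartesian product; every novels row pairs with every authors row

Fix: Add ON c.author_id = p.id to the JOIN

Corrected query:
SELECT c.id, p.name, c.sales FROM authors p JOIN novels c ON c.author_id = p.id

Result:
id | name    | sales
---+---------+------
1  | Atwood  | 22101
2  | Orwell  | 60034
3  | Tolkien | 4054 
4  | Tolkien | 76373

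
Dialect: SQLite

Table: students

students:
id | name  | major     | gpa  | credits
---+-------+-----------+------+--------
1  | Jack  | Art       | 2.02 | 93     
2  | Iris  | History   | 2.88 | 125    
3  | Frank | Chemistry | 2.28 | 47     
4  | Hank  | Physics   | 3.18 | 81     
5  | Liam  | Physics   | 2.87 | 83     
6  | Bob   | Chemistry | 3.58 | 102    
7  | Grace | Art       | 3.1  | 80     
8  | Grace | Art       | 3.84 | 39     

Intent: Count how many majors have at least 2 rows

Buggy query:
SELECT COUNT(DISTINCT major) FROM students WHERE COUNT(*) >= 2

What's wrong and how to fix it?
Bug: WHERE filters individual rows, not groups, so a group-level COUNT is invalid there

Fix: Use a subquery that GROUPs and filters with HAVING, then count its rows

Corrected query:
SELECT COUNT(*) FROM (SELECT major FROM students GROUP BY major HAVING COUNT(*) >= 2)

Result:
COUNT(*)
--------
3       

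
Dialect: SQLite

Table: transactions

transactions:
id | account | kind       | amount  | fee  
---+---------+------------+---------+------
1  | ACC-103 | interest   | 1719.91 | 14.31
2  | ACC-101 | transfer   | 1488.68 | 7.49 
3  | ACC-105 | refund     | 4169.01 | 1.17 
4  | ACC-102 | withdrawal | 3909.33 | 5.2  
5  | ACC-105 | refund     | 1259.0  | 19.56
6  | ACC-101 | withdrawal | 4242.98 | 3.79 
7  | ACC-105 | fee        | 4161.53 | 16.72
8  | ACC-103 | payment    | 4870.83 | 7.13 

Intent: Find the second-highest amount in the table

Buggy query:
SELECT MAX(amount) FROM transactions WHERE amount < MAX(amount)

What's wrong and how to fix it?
Bug: MAX(amount) on the right of the comparison is an aggregate-in-WHERE error

Fix: Compute the overall MAX in a subquery, then take MAX of rows below it

Corrected query:
SELECT MAX(amount) FROM transactions WHERE amount < (SELECT MAX(amount) FROM transactions)

Result:
MAX(amount)
-----------
4242.98    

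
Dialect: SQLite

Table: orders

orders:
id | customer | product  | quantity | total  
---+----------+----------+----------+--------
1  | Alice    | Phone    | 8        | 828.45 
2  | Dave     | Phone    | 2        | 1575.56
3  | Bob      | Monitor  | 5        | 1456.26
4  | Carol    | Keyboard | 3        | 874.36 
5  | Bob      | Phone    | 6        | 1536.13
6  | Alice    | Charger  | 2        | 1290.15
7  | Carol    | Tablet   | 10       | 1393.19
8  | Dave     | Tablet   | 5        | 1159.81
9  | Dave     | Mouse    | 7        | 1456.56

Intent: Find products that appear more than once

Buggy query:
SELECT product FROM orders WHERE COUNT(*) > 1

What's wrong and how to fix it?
Bug: COUNT(*) is an aggregate and cannot be used in WHERE

Fix: Group first, then use HAVING for the count condition

Corrected query:
SELECT product FROM orders GROUP BY product HAVING COUNT(*) > 1

Result:
product
-------
Phone  
Tablet 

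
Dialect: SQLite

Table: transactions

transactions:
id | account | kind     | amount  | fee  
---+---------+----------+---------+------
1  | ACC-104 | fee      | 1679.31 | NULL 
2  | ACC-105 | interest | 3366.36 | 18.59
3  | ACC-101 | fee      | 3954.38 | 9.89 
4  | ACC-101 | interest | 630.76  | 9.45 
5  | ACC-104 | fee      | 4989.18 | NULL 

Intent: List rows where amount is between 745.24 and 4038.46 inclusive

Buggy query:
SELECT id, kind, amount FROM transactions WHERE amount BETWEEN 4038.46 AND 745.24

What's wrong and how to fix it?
Bug: The bounds are reversed; BETWEEN a AND b requires a <= b to match anything

Fix: Swap the bounds so the smaller value comes first

Corrected query:
SELECT id, kind, amount FROM transactions WHERE amount BETWEEN 745.24 AND 4038.46

Result:
id | kind     | amount 
---+----------+--------
1  | fee      | 1679.31
2  | interest | 3366.36
3  | fee      | 3954.38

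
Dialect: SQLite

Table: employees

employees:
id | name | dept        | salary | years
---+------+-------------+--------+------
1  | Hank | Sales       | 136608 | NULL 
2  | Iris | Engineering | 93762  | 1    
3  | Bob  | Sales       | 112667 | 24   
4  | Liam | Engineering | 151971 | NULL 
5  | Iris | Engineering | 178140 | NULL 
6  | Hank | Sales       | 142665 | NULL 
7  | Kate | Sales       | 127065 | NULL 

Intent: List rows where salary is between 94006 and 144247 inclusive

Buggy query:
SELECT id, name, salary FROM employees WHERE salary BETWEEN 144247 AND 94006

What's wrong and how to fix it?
Bug: The bounds are reversed; BETWEEN a AND b requires a <= b to match anything

Fix: Write BETWEEN 94006 AND 144247

Corrected query:
SELECT id, name, salary FROM employees WHERE salary BETWEEN 94006 AND 144247

Result:
id | name | salary
---+------+-------
1  | Hank | 136608
3  | Bob  | 112667
6  | Hank | 142665
7  | Kate | 127065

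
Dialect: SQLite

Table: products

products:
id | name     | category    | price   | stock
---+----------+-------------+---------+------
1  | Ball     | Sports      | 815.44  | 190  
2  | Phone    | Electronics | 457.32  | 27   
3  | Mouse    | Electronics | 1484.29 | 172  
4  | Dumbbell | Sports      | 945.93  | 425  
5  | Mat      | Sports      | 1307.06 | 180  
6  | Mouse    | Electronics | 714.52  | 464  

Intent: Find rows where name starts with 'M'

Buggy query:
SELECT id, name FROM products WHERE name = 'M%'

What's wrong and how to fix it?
Bug: Wildcards only work with LIKE; '=' treats '%' as a literal character

Fix: Use LIKE for wildcard pattern matching

Corrected query:
SELECT id, name FROM products WHERE name LIKE 'M%'

Result:
id | name 
---+------
3  | Mouse
5  | Mat  
6  | Mouse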